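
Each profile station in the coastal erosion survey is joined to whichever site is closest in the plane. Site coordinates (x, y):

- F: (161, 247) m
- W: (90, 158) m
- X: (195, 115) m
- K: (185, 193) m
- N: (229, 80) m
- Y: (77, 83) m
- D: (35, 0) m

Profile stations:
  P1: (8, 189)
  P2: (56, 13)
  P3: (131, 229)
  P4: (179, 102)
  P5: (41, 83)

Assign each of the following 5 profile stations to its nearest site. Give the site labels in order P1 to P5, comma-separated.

P1 → W (d²=7685.00)
P2 → D (d²=610.00)
P3 → F (d²=1224.00)
P4 → X (d²=425.00)
P5 → Y (d²=1296.00)

W, D, F, X, Y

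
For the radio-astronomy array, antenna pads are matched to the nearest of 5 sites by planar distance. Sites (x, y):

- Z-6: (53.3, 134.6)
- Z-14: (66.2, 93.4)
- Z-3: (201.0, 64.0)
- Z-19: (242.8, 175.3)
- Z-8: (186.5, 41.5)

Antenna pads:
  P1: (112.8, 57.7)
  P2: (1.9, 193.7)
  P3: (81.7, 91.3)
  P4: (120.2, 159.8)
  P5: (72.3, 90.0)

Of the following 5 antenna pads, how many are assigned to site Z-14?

P1 → Z-14
P2 → Z-6
P3 → Z-14
P4 → Z-6
P5 → Z-14
3 of the 5 go to Z-14.

3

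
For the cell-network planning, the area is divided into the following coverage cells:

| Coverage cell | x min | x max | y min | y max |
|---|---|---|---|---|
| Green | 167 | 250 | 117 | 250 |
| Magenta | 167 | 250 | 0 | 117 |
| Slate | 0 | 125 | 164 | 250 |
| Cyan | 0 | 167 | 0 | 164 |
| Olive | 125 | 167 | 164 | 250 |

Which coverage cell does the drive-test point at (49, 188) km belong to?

The point has x = 49 and y = 188.
Only Slate satisfies 0 ≤ x ≤ 125 and 164 ≤ y ≤ 250.

Slate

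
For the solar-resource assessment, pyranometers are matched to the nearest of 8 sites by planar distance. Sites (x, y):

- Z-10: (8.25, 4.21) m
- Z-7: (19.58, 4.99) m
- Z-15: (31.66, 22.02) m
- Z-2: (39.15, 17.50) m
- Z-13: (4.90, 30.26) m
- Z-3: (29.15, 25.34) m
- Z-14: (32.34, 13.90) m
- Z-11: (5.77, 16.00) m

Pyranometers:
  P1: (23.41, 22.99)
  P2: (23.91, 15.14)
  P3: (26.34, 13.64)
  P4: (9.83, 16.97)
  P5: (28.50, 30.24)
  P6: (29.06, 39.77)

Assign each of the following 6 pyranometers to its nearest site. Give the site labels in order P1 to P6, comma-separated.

P1 → Z-3 (d²=38.47)
P2 → Z-14 (d²=72.60)
P3 → Z-14 (d²=36.07)
P4 → Z-11 (d²=17.42)
P5 → Z-3 (d²=24.43)
P6 → Z-3 (d²=208.23)

Z-3, Z-14, Z-14, Z-11, Z-3, Z-3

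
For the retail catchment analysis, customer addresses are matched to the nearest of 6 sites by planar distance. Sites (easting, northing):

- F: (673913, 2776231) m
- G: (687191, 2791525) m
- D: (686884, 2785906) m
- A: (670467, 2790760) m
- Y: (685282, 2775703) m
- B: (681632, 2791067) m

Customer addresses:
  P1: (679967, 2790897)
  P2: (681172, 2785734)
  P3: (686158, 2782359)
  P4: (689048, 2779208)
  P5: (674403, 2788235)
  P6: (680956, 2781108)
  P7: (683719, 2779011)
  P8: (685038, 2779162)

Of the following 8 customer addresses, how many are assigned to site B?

P1 → B
P2 → B
P3 → D
P4 → Y
P5 → A
P6 → Y
P7 → Y
P8 → Y
2 of the 8 go to B.

2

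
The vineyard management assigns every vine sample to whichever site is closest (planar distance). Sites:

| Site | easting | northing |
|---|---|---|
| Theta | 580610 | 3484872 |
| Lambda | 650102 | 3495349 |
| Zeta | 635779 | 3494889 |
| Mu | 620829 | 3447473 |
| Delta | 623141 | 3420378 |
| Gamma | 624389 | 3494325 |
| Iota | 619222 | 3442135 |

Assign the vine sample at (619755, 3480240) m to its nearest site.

Squared distances to each site:
Theta: 1553786449.000; Lambda: 1149222290.000; Zeta: 471361777.000; Mu: 1074829765.000; Delta: 3594924040.000; Gamma: 219861181.000; Iota: 1452275114.000.
Minimum at Gamma.

Gamma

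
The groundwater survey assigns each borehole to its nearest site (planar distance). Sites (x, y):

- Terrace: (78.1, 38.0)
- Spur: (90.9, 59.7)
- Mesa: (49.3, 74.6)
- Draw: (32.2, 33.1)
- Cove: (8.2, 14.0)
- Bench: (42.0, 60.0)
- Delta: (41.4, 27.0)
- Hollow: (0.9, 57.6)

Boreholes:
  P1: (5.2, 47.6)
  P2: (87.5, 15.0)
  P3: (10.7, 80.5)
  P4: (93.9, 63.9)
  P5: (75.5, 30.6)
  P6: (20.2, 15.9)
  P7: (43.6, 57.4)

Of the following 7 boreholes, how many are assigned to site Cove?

1

P1 → Hollow
P2 → Terrace
P3 → Hollow
P4 → Spur
P5 → Terrace
P6 → Cove
P7 → Bench
1 of the 7 goes to Cove.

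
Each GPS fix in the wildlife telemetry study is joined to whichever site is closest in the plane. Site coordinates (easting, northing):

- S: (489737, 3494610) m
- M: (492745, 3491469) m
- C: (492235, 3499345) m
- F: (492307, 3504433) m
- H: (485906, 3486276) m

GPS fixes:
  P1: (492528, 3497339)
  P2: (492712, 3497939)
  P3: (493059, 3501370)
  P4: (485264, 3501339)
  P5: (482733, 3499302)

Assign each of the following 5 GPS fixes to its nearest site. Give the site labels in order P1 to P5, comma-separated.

P1 → C (d²=4109885.00)
P2 → C (d²=2204365.00)
P3 → C (d²=4779601.00)
P4 → C (d²=52570877.00)
P5 → S (d²=71070880.00)

C, C, C, C, S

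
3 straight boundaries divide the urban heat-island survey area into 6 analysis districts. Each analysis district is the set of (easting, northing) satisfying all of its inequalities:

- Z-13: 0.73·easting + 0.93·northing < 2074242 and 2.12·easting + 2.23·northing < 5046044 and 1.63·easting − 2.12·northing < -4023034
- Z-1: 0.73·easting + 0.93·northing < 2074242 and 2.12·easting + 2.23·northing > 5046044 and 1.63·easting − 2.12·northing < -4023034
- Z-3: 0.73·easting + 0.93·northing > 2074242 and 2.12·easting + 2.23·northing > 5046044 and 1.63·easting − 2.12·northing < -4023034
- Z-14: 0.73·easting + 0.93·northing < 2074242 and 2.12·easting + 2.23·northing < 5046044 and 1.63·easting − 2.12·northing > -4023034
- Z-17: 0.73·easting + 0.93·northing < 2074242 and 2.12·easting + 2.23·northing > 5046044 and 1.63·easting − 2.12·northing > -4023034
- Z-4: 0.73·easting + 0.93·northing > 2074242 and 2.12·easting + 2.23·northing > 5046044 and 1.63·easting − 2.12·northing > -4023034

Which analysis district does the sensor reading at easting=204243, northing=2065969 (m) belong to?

Z-13

0.73·204243 + 0.93·2065969 = 2070448.560, which is < 2074242
2.12·204243 + 2.23·2065969 = 5040106.030, which is < 5046044
1.63·204243 − 2.12·2065969 = -4046938.190, which is < -4023034
This sign pattern matches Z-13.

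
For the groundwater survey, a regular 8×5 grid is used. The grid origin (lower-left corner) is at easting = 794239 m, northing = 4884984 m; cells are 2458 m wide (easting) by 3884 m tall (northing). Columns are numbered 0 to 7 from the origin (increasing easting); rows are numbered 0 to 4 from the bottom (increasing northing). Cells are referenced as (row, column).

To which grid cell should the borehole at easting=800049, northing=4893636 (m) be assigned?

(2, 2)

Column index: ⌊(800049 − 794239) / 2458⌋ = ⌊2.364⌋ = 2
Row offset from origin: ⌊(4893636 − 4884984) / 3884⌋ = ⌊2.228⌋ = 2 → row 2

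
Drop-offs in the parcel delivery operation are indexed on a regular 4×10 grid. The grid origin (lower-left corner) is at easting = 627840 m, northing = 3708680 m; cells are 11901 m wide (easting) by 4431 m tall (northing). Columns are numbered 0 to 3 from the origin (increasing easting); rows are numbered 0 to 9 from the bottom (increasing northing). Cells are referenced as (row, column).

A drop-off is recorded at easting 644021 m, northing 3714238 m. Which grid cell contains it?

(1, 1)

Column index: ⌊(644021 − 627840) / 11901⌋ = ⌊1.360⌋ = 1
Row offset from origin: ⌊(3714238 − 3708680) / 4431⌋ = ⌊1.254⌋ = 1 → row 1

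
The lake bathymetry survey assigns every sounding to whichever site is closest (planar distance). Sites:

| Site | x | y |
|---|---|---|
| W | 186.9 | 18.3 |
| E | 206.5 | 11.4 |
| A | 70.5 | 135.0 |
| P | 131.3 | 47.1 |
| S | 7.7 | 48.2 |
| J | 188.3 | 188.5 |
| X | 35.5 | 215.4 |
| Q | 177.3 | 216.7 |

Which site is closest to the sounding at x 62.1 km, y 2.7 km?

S

Squared distances to each site:
W: 15818.400; E: 20927.050; A: 17573.850; P: 6760.000; S: 5029.610; J: 50448.080; X: 45948.850; Q: 59067.040.
Minimum at S.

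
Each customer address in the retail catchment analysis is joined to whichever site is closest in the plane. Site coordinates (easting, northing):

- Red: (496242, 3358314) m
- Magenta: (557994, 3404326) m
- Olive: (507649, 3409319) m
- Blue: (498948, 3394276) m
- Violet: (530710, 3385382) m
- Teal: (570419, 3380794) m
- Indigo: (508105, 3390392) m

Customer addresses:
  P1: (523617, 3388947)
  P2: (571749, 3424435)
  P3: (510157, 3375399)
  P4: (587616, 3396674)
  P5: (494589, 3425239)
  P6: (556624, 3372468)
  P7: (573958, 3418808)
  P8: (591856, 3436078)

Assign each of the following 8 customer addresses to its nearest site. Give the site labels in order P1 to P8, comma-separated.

Violet, Magenta, Indigo, Teal, Olive, Teal, Magenta, Magenta

P1 → Violet (d²=63019874.00)
P2 → Magenta (d²=593571906.00)
P3 → Indigo (d²=229000753.00)
P4 → Teal (d²=547911209.00)
P5 → Olive (d²=424010000.00)
P6 → Teal (d²=259624301.00)
P7 → Magenta (d²=464577620.00)
P8 → Magenta (d²=2154824548.00)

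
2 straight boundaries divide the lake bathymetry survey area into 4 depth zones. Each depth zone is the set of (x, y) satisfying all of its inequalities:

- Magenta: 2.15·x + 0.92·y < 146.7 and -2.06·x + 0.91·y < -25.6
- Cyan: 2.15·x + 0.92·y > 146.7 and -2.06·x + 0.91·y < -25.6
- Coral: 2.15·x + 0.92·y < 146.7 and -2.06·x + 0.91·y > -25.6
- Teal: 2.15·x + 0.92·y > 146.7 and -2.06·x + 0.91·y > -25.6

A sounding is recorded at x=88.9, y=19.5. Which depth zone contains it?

Cyan

2.15·88.9 + 0.92·19.5 = 209.075, which is > 146.7
-2.06·88.9 + 0.91·19.5 = -165.389, which is < -25.6
This sign pattern matches Cyan.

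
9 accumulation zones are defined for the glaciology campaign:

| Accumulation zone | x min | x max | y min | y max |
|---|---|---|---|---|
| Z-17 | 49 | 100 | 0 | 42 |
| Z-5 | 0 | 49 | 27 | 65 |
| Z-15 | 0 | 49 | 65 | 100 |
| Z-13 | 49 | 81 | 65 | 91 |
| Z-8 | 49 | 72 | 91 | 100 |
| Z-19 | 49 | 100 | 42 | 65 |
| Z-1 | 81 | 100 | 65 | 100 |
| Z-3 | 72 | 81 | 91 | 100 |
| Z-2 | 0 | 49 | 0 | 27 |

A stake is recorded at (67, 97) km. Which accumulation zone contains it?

The point has x = 67 and y = 97.
Only Z-8 satisfies 49 ≤ x ≤ 72 and 91 ≤ y ≤ 100.

Z-8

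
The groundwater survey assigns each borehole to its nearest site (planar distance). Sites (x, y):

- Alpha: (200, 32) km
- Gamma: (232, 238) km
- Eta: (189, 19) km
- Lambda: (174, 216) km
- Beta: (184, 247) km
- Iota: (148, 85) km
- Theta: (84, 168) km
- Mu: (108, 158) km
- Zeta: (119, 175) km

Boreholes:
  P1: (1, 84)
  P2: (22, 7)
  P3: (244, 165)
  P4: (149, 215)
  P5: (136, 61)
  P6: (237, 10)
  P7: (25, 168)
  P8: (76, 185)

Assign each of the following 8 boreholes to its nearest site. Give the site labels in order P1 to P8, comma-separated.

P1 → Theta (d²=13945.00)
P2 → Iota (d²=21960.00)
P3 → Gamma (d²=5473.00)
P4 → Lambda (d²=626.00)
P5 → Iota (d²=720.00)
P6 → Alpha (d²=1853.00)
P7 → Theta (d²=3481.00)
P8 → Theta (d²=353.00)

Theta, Iota, Gamma, Lambda, Iota, Alpha, Theta, Theta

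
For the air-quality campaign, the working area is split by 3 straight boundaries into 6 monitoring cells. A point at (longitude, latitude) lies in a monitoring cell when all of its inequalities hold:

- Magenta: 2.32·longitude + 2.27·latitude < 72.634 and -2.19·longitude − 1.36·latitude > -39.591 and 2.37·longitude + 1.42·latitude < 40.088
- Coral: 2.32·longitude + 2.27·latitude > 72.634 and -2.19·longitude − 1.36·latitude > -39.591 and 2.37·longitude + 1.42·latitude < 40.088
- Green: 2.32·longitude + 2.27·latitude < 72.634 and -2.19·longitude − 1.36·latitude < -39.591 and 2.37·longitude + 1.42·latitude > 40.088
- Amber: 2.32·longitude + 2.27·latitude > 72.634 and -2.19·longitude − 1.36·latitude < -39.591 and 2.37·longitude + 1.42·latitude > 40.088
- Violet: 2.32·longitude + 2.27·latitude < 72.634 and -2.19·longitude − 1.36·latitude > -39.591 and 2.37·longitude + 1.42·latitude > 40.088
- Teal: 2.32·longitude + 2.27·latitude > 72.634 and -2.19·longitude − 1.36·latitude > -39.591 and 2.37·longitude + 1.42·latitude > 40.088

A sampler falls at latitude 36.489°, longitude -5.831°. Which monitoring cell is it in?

2.32·-5.831 + 2.27·36.489 = 69.302, which is < 72.634
-2.19·-5.831 − 1.36·36.489 = -36.855, which is > -39.591
2.37·-5.831 + 1.42·36.489 = 37.995, which is < 40.088
This sign pattern matches Magenta.

Magenta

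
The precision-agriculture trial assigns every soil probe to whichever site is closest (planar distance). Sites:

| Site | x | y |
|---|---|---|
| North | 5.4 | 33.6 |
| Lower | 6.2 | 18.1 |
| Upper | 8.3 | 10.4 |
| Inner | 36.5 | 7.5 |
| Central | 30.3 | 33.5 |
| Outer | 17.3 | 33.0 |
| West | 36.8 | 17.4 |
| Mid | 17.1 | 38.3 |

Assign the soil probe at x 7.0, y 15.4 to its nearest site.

Squared distances to each site:
North: 333.800; Lower: 7.930; Upper: 26.690; Inner: 932.660; Central: 870.500; Outer: 415.850; West: 892.040; Mid: 626.420.
Minimum at Lower.

Lower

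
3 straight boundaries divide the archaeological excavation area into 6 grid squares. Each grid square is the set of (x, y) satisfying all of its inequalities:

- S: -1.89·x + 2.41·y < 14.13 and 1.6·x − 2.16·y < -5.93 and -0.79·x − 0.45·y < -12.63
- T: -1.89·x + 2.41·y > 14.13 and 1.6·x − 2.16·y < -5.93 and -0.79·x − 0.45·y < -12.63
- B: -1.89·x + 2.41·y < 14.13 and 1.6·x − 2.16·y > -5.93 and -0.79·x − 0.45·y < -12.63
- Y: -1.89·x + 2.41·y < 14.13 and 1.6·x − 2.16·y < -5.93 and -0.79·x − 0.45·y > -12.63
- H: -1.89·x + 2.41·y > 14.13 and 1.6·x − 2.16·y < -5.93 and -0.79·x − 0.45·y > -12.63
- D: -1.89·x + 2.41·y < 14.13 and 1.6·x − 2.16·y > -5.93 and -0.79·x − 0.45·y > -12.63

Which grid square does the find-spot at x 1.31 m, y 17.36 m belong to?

-1.89·1.31 + 2.41·17.36 = 39.362, which is > 14.13
1.6·1.31 − 2.16·17.36 = -35.402, which is < -5.93
-0.79·1.31 − 0.45·17.36 = -8.847, which is > -12.63
This sign pattern matches H.

H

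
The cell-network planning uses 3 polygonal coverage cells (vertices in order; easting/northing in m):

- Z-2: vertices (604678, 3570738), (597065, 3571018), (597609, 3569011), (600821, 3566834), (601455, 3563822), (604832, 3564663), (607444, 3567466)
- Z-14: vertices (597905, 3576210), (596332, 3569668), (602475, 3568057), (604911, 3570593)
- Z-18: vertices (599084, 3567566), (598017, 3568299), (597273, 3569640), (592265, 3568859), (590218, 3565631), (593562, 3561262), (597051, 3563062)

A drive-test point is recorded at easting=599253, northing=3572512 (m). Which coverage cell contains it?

Cast a ray rightward from (599253, 3572512). For each polygon, the edges (by vertex number in listed order) whose endpoints lie on opposite sides of northing = 3572512, where each meets that height, and whether that is right or left of the point:
Z-2: no edge straddles that height → 0 crossings.
Z-14: 1–2 at easting≈597015.8 (left), 4–1 at easting≈602517.5 (right) → 1 crossing.
Z-18: no edge straddles that height → 0 crossings.
Only Z-14 has an odd count, so the point is inside Z-14.

Z-14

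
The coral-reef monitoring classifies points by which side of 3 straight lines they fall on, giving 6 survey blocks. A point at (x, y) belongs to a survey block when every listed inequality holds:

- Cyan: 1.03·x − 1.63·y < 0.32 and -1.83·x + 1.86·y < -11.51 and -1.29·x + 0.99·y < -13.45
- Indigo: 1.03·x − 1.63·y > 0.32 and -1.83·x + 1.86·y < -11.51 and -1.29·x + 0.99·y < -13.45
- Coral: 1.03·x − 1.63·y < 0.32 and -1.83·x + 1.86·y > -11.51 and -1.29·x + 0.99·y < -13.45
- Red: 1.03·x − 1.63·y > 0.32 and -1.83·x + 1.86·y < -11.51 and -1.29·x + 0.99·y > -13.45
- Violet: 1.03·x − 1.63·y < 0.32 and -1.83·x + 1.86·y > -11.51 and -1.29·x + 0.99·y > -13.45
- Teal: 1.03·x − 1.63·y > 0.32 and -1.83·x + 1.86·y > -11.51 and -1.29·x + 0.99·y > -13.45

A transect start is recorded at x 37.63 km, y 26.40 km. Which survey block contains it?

1.03·37.63 − 1.63·26.40 = -4.273, which is < 0.32
-1.83·37.63 + 1.86·26.40 = -19.759, which is < -11.51
-1.29·37.63 + 0.99·26.40 = -22.407, which is < -13.45
This sign pattern matches Cyan.

Cyan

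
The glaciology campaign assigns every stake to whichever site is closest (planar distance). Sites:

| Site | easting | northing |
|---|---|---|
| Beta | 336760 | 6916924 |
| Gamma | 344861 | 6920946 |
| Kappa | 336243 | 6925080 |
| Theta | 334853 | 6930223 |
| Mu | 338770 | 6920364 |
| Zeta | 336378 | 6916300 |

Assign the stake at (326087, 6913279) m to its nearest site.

Squared distances to each site:
Beta: 127198954.000; Gamma: 411245965.000; Kappa: 242407937.000; Theta: 363941892.000; Mu: 211055714.000; Zeta: 115031122.000.
Minimum at Zeta.

Zeta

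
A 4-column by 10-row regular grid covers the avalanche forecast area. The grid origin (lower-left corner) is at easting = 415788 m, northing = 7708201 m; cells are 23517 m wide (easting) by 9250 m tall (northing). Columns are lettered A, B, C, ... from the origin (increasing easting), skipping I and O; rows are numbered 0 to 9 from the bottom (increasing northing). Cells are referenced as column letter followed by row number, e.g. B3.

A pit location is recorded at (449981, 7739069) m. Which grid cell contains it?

Column index: ⌊(449981 − 415788) / 23517⌋ = ⌊1.454⌋ = 1 → column B
Row offset from origin: ⌊(7739069 − 7708201) / 9250⌋ = ⌊3.337⌋ = 3 → row 3

B3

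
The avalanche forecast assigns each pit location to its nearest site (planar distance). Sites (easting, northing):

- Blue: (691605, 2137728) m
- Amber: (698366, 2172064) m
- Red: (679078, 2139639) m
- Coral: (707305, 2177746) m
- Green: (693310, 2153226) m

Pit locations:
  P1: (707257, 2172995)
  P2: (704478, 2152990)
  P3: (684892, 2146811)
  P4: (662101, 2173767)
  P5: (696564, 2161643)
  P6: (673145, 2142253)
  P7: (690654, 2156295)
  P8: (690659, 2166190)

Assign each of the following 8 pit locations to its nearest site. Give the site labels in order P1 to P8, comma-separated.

P1 → Coral (d²=22574305.00)
P2 → Green (d²=124779920.00)
P3 → Red (d²=85240180.00)
P4 → Amber (d²=1318050434.00)
P5 → Green (d²=81434405.00)
P6 → Red (d²=42033485.00)
P7 → Green (d²=16473097.00)
P8 → Amber (d²=93901725.00)

Coral, Green, Red, Amber, Green, Red, Green, Amber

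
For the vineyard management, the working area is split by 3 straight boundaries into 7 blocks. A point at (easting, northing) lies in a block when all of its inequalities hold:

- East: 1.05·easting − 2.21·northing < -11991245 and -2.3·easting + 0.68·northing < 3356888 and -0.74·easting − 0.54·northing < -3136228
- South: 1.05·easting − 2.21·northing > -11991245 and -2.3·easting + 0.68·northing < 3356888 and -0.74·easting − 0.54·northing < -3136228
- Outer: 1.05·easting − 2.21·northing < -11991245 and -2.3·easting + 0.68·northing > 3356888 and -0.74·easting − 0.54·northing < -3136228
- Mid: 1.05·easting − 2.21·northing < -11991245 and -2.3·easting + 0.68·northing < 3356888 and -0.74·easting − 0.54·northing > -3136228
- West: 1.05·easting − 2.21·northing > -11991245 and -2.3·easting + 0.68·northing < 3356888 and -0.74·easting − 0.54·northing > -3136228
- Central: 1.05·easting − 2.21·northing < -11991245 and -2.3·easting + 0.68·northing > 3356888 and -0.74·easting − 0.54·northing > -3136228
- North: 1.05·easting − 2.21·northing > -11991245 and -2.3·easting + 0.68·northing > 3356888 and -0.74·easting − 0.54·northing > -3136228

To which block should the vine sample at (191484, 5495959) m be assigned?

1.05·191484 − 2.21·5495959 = -11945011.190, which is > -11991245
-2.3·191484 + 0.68·5495959 = 3296838.920, which is < 3356888
-0.74·191484 − 0.54·5495959 = -3109516.020, which is > -3136228
This sign pattern matches West.

West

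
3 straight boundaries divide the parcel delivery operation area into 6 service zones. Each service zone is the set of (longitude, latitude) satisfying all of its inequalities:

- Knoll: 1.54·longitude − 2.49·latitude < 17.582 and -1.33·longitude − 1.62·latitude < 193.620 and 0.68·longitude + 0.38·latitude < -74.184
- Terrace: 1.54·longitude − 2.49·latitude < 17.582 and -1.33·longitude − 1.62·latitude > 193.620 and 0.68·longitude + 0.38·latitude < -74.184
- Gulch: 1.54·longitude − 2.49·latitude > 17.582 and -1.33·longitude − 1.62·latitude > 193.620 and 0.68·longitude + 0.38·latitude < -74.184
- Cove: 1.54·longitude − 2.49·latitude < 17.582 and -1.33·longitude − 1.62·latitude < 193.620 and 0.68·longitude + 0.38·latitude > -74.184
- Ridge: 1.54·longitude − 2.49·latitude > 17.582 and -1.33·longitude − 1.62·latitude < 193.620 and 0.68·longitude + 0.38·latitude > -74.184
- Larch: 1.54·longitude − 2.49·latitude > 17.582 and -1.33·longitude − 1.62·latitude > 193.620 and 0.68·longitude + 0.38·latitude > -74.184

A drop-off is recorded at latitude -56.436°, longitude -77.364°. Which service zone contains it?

1.54·-77.364 − 2.49·-56.436 = 21.385, which is > 17.582
-1.33·-77.364 − 1.62·-56.436 = 194.320, which is > 193.620
0.68·-77.364 + 0.38·-56.436 = -74.053, which is > -74.184
This sign pattern matches Larch.

Larch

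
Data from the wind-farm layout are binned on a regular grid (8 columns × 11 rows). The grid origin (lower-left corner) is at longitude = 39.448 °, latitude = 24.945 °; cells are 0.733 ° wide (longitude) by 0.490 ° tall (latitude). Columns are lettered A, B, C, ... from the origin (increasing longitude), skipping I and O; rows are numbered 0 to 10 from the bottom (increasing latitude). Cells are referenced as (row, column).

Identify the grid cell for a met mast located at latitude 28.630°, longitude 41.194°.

Column index: ⌊(41.194 − 39.448) / 0.733⌋ = ⌊2.382⌋ = 2 → column C
Row offset from origin: ⌊(28.630 − 24.945) / 0.490⌋ = ⌊7.520⌋ = 7 → row 7

(7, C)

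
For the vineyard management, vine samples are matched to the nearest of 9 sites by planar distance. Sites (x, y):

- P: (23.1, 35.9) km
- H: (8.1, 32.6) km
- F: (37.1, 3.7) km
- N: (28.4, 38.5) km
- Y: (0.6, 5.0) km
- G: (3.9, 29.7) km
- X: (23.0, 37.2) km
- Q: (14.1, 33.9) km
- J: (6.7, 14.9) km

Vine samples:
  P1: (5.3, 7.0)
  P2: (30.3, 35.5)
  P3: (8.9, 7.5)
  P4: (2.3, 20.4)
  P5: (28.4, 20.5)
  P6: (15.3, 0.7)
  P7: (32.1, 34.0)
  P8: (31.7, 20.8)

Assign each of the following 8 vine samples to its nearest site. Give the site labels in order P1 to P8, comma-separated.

Y, N, J, J, P, Y, N, P

P1 → Y (d²=26.09)
P2 → N (d²=12.61)
P3 → J (d²=59.60)
P4 → J (d²=49.61)
P5 → P (d²=265.25)
P6 → Y (d²=234.58)
P7 → N (d²=33.94)
P8 → P (d²=301.97)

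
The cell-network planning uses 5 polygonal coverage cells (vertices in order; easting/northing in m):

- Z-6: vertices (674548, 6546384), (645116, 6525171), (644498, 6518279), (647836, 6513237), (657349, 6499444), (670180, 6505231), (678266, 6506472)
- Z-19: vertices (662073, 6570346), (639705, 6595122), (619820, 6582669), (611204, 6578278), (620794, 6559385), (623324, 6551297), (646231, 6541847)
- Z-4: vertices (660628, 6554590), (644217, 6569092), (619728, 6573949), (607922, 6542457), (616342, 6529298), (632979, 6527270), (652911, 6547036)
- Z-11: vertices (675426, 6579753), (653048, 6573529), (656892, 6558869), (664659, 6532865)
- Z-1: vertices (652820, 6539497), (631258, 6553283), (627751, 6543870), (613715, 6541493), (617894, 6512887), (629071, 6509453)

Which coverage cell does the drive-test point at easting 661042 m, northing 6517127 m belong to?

Z-6

Cast a ray rightward from (661042, 6517127). For each polygon, the edges (by vertex number in listed order) whose endpoints lie on opposite sides of northing = 6517127, where each meets that height, and whether that is right or left of the point:
Z-6: 3–4 at easting≈645260.7 (left), 7–1 at easting≈677273.4 (right) → 1 crossing.
Z-19: no edge straddles that height → 0 crossings.
Z-4: no edge straddles that height → 0 crossings.
Z-11: no edge straddles that height → 0 crossings.
Z-1: 4–5 at easting≈617274.6 (left), 6–1 at easting≈635137.1 (left) → 0 crossings.
Only Z-6 has an odd count, so the point is inside Z-6.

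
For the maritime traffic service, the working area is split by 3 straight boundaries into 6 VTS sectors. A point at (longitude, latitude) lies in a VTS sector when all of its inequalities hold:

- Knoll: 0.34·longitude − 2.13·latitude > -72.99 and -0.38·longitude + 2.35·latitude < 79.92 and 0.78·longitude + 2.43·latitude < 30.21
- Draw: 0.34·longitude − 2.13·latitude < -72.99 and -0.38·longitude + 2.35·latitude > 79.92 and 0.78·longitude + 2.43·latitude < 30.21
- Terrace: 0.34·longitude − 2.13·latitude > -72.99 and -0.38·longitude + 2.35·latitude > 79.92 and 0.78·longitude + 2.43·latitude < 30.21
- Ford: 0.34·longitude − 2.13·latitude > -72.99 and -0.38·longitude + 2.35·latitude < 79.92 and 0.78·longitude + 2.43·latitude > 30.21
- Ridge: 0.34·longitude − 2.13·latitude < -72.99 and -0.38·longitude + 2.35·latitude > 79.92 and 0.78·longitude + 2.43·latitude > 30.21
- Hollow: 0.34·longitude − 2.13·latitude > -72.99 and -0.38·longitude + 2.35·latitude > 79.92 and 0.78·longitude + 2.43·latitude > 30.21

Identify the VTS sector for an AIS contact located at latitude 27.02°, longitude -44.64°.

0.34·-44.64 − 2.13·27.02 = -72.730, which is > -72.99
-0.38·-44.64 + 2.35·27.02 = 80.460, which is > 79.92
0.78·-44.64 + 2.43·27.02 = 30.839, which is > 30.21
This sign pattern matches Hollow.

Hollow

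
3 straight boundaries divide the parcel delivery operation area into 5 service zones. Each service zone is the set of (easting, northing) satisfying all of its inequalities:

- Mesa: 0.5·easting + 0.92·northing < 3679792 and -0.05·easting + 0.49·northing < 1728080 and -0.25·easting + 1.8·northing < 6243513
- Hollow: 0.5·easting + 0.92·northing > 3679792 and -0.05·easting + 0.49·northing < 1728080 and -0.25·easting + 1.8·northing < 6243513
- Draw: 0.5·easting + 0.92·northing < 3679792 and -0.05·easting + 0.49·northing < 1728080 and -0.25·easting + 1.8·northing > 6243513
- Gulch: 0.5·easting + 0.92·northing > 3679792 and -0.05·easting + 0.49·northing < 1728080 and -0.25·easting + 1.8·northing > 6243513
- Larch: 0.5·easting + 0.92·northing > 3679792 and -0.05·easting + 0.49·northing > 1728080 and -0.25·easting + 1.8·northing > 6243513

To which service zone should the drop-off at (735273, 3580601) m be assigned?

0.5·735273 + 0.92·3580601 = 3661789.420, which is < 3679792
-0.05·735273 + 0.49·3580601 = 1717730.840, which is < 1728080
-0.25·735273 + 1.8·3580601 = 6261263.550, which is > 6243513
This sign pattern matches Draw.

Draw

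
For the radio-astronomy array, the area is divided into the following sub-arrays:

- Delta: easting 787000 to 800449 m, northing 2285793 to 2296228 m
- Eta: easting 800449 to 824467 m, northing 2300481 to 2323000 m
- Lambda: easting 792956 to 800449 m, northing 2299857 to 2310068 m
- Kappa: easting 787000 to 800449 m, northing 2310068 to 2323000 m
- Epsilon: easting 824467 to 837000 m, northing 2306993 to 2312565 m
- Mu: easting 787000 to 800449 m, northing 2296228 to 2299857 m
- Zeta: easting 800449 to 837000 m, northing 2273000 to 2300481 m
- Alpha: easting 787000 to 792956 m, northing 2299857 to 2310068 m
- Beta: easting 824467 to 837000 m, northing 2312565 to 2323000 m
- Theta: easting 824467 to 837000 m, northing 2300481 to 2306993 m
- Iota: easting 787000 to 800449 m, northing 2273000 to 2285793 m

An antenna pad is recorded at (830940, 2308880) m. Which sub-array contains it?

The point has easting = 830940 and northing = 2308880.
Only Epsilon satisfies 824467 ≤ easting ≤ 837000 and 2306993 ≤ northing ≤ 2312565.

Epsilon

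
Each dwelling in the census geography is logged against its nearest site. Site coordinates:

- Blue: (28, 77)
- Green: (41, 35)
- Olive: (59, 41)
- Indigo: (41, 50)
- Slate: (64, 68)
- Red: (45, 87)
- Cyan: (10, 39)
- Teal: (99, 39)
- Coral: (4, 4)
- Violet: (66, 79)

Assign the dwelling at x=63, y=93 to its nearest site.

Squared distances to each site:
Blue: 1481.000; Green: 3848.000; Olive: 2720.000; Indigo: 2333.000; Slate: 626.000; Red: 360.000; Cyan: 5725.000; Teal: 4212.000; Coral: 11402.000; Violet: 205.000.
Minimum at Violet.

Violet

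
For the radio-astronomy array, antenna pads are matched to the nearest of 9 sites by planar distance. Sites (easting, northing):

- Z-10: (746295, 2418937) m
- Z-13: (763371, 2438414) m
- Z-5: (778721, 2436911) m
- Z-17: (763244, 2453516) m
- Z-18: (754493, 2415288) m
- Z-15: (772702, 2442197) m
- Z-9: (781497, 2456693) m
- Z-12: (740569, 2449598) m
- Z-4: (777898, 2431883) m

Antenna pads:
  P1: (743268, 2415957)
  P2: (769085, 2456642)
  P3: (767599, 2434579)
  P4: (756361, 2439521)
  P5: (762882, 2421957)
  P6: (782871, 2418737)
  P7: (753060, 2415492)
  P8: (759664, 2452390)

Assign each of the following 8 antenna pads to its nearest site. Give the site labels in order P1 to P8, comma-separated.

P1 → Z-10 (d²=18043129.00)
P2 → Z-17 (d²=43889157.00)
P3 → Z-13 (d²=32583209.00)
P4 → Z-13 (d²=50365549.00)
P5 → Z-18 (d²=114850882.00)
P6 → Z-4 (d²=197548045.00)
P7 → Z-18 (d²=2095105.00)
P8 → Z-17 (d²=14084276.00)

Z-10, Z-17, Z-13, Z-13, Z-18, Z-4, Z-18, Z-17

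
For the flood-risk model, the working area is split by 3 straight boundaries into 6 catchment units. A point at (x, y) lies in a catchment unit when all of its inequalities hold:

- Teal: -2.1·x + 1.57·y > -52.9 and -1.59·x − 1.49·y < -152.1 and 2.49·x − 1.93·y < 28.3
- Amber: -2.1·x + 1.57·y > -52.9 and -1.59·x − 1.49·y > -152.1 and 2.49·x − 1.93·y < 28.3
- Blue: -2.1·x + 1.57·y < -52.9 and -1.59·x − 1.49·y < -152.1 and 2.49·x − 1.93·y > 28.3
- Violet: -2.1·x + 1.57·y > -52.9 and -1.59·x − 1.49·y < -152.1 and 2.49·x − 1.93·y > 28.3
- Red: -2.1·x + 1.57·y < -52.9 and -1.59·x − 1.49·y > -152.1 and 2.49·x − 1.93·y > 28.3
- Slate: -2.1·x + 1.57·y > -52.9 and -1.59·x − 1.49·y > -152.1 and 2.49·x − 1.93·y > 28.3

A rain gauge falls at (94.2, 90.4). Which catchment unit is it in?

-2.1·94.2 + 1.57·90.4 = -55.892, which is < -52.9
-1.59·94.2 − 1.49·90.4 = -284.474, which is < -152.1
2.49·94.2 − 1.93·90.4 = 60.086, which is > 28.3
This sign pattern matches Blue.

Blue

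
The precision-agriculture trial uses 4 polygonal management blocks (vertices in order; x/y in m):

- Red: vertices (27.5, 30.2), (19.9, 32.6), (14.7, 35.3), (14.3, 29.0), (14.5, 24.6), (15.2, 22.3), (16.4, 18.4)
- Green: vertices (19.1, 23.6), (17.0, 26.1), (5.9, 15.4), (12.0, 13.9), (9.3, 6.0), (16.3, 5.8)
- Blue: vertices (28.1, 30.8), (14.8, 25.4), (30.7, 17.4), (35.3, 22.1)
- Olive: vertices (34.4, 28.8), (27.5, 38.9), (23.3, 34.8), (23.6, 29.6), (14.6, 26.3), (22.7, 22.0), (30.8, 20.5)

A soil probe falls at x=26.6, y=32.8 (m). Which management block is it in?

Cast a ray rightward from (26.6, 32.8). For each polygon, the edges (by vertex number in listed order) whose endpoints lie on opposite sides of y = 32.8, where each meets that height, and whether that is right or left of the point:
Red: 2–3 at x≈19.51 (left), 3–4 at x≈14.54 (left) → 0 crossings.
Green: no edge straddles that height → 0 crossings.
Blue: no edge straddles that height → 0 crossings.
Olive: 1–2 at x≈31.67 (right), 3–4 at x≈23.42 (left) → 1 crossing.
Only Olive has an odd count, so the point is inside Olive.

Olive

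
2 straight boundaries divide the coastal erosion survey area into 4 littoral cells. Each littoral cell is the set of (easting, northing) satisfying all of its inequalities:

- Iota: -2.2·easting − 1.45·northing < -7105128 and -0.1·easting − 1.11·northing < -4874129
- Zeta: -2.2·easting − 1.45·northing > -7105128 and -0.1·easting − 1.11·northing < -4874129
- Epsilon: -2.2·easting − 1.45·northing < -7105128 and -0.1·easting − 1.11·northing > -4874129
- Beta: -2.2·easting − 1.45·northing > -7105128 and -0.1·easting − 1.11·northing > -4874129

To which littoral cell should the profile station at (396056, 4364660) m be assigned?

-2.2·396056 − 1.45·4364660 = -7200080.200, which is < -7105128
-0.1·396056 − 1.11·4364660 = -4884378.200, which is < -4874129
This sign pattern matches Iota.

Iota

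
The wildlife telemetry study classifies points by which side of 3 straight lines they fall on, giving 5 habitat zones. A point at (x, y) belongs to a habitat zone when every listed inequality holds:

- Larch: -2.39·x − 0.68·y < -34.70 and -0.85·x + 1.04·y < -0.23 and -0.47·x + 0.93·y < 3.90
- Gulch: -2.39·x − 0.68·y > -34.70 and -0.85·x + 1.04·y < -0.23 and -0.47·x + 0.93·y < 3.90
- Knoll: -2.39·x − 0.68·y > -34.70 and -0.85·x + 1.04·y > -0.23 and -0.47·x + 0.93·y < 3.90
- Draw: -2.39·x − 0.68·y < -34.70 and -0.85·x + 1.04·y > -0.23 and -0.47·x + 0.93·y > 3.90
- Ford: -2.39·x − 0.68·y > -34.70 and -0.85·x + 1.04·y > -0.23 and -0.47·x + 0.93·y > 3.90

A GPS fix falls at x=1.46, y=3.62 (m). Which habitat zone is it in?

-2.39·1.46 − 0.68·3.62 = -5.951, which is > -34.70
-0.85·1.46 + 1.04·3.62 = 2.524, which is > -0.23
-0.47·1.46 + 0.93·3.62 = 2.680, which is < 3.90
This sign pattern matches Knoll.

Knoll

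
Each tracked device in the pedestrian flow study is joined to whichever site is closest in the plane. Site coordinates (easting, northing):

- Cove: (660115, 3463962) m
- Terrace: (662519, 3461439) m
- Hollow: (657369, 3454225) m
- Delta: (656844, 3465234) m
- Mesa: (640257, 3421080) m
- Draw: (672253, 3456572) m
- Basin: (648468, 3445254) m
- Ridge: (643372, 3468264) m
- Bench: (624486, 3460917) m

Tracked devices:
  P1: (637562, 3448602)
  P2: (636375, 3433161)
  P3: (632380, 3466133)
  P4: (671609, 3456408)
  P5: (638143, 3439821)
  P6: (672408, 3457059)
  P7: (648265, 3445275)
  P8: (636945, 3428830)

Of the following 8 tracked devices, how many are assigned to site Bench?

1

P1 → Basin
P2 → Mesa
P3 → Bench
P4 → Draw
P5 → Basin
P6 → Draw
P7 → Basin
P8 → Mesa
1 of the 8 goes to Bench.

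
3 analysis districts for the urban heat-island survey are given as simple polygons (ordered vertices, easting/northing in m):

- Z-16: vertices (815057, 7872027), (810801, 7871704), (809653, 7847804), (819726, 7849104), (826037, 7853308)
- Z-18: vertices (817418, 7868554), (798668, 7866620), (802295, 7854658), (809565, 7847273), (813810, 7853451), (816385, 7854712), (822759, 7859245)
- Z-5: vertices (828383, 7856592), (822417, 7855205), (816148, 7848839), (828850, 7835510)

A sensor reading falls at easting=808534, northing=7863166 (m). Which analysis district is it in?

Z-18

Cast a ray rightward from (808534, 7863166). For each polygon, the edges (by vertex number in listed order) whose endpoints lie on opposite sides of northing = 7863166, where each meets that height, and whether that is right or left of the point:
Z-16: 2–3 at easting≈810390.9 (right), 5–1 at easting≈820254.6 (right) → 2 crossings.
Z-18: 2–3 at easting≈799715.3 (left), 7–1 at easting≈820509.3 (right) → 1 crossing.
Z-5: no edge straddles that height → 0 crossings.
Only Z-18 has an odd count, so the point is inside Z-18.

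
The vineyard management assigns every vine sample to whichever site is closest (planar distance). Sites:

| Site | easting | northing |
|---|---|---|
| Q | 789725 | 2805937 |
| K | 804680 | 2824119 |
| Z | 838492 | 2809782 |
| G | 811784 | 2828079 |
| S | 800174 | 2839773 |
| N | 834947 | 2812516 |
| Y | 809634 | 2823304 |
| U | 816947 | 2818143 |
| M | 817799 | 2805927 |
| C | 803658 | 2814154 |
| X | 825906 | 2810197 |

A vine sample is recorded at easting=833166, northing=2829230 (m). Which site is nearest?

Squared distances to each site:
Q: 2429684330.000; K: 837574517.000; Z: 406590980.000; G: 458514725.000; S: 1199626913.000; N: 282529757.000; Y: 588872500.000; U: 385977530.000; M: 779174498.000; C: 1098007840.000; X: 414962689.000.
Minimum at N.

N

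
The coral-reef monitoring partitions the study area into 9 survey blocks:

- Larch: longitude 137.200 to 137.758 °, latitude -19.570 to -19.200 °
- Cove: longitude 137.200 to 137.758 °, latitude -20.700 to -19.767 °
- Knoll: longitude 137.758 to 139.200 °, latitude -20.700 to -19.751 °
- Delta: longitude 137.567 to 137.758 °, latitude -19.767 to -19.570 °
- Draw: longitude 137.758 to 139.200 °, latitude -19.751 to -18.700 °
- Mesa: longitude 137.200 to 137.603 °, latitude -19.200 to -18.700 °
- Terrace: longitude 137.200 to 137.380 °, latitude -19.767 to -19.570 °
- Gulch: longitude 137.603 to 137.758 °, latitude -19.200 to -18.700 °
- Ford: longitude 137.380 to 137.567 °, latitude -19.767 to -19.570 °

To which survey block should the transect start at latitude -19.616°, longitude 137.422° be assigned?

The point has longitude = 137.422 and latitude = -19.616.
Only Ford satisfies 137.380 ≤ longitude ≤ 137.567 and -19.767 ≤ latitude ≤ -19.570.

Ford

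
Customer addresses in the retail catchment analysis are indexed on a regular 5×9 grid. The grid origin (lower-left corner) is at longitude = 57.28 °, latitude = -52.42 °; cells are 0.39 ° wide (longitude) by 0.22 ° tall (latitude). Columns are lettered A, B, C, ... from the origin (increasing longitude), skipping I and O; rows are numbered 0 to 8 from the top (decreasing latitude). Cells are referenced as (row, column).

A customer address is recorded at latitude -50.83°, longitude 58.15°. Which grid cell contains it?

Column index: ⌊(58.15 − 57.28) / 0.39⌋ = ⌊2.231⌋ = 2 → column C
Row offset from origin: ⌊(-50.83 − -52.42) / 0.22⌋ = ⌊7.227⌋ = 7 → row 1 (counted from top)

(1, C)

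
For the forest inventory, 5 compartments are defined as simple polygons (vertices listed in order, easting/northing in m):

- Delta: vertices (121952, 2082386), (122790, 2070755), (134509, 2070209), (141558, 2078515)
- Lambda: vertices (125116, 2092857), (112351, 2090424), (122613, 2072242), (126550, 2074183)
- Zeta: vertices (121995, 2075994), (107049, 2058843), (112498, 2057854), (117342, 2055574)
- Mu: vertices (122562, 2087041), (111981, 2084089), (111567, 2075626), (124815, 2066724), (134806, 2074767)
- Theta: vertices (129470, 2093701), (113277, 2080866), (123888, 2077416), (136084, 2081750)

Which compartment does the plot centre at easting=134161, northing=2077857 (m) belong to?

Cast a ray rightward from (134161, 2077857). For each polygon, the edges (by vertex number in listed order) whose endpoints lie on opposite sides of northing = 2077857, where each meets that height, and whether that is right or left of the point:
Delta: 1–2 at easting≈122278.3 (left), 3–4 at easting≈140999.6 (right) → 1 crossing.
Lambda: 2–3 at easting≈119443.9 (left), 4–1 at easting≈126267.9 (left) → 0 crossings.
Zeta: no edge straddles that height → 0 crossings.
Mu: 2–3 at easting≈111676.1 (left), 5–1 at easting≈131723.6 (left) → 0 crossings.
Theta: 2–3 at easting≈122531.6 (left), 3–4 at easting≈125129.0 (left) → 0 crossings.
Only Delta has an odd count, so the point is inside Delta.

Delta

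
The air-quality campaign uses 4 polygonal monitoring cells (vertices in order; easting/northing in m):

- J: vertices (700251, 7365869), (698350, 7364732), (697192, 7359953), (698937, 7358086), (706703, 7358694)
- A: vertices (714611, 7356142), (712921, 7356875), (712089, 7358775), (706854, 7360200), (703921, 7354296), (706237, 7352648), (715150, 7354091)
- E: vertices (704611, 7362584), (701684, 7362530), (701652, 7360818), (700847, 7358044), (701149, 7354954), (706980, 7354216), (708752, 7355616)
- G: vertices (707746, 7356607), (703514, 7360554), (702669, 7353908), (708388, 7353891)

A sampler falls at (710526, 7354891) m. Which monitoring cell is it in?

Cast a ray rightward from (710526, 7354891). For each polygon, the edges (by vertex number in listed order) whose endpoints lie on opposite sides of northing = 7354891, where each meets that height, and whether that is right or left of the point:
J: no edge straddles that height → 0 crossings.
A: 4–5 at easting≈704216.6 (left), 7–1 at easting≈714939.8 (right) → 1 crossing.
E: 5–6 at easting≈701646.8 (left), 6–7 at easting≈707834.4 (left) → 0 crossings.
G: 2–3 at easting≈702794.0 (left), 4–1 at easting≈708151.6 (left) → 0 crossings.
Only A has an odd count, so the point is inside A.

A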